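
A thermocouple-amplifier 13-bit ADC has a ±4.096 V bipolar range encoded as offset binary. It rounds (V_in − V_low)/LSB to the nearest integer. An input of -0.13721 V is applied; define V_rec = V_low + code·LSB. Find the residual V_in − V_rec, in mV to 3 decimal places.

Step size: 8.192 V ÷ 2^13 = 1.000 mV.
(-0.13721 − (−4.096))/0.001 = 3958.7900; round gives code 3959.
Reconstructed: -0.137 V.
Difference: -0.00021 V → -0.210 mV.

-0.210 mV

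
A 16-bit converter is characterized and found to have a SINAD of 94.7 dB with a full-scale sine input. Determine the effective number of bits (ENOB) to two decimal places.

ENOB = (SINAD − 1.76) / 6.02 = (94.7 − 1.76)/6.02 = 15.439.

15.44 bits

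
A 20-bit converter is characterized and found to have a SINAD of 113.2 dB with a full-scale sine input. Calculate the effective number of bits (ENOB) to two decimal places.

18.51 bits

ENOB = (SINAD − 1.76) / 6.02 = (113.2 − 1.76)/6.02 = 18.512.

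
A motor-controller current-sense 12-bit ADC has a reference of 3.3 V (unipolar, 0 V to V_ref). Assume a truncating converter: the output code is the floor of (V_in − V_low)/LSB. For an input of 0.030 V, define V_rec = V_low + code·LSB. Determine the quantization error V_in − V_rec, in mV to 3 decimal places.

Step size: 3.3 V ÷ 2^12 = 0.806 mV.
Scaled input = 37.2364 LSBs, so code = 37.
Code 37 maps back to 0 + 37×0.000805664 V = 0.02980957 V.
V_in − V_rec = 0.00019043 V = 0.190 mV.

0.190 mV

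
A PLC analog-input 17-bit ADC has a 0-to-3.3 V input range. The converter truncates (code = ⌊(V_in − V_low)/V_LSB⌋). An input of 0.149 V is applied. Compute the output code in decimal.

Full-scale span = 3.3 V; LSB = 3.3/2^17 = 25.18 µV.
Input sits at 5918.099 steps above V_low.
So the output code is 5918.

code 5918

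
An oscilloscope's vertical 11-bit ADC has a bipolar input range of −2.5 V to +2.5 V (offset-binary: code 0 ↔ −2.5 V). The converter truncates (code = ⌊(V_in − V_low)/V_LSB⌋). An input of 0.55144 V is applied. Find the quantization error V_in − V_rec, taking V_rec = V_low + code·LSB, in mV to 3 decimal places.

2.124 mV

One LSB is 5 V / 2048 = 2.441 mV.
(V_in − V_low)/LSB = (0.55144 − (−2.5))/0.00244141 = 1249.8698 → code 1249 (floor).
V_rec = (−2.5) + 1249·0.00244141 = 0.54931641 V.
V_in − V_rec = 0.00212359 V = 2.124 mV.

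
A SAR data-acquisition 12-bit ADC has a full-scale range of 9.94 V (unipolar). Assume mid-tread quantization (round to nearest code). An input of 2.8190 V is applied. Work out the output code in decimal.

Full-scale span = 9.94 V; LSB = 9.94/2^12 = 2.427 mV.
(V_in − V_low)/LSB = (2.8190 − 0) / 0.00242676 = 1161.632.
Round → code 1162.

code 1162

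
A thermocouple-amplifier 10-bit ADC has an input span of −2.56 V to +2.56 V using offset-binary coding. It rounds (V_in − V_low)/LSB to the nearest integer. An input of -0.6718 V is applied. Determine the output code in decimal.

LSB = 5.12 V / 1024 = 5.000 mV.
(-0.6718 − (−2.56)) / 0.005 = 377.640 LSBs.
Round → code 378.

code 378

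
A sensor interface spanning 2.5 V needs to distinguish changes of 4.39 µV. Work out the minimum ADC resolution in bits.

Number of steps required ≥ 2.5 V / 4.39 µV = 569476.08.
Need 2^N ≥ 569476.08; 2^19 = 524288, 2^20 = 1048576.
Minimum N = 20.

20 bits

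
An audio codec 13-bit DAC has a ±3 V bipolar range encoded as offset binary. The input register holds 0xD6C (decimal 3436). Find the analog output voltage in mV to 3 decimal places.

LSB = 6 V / 2^13 = 0.732 mV.
Code 0xD6C = 3436 decimal.
V_out = (−3) + 3436 × 0.000732422 V = -0.483398 V.
= -483.398 mV.

-483.398 mV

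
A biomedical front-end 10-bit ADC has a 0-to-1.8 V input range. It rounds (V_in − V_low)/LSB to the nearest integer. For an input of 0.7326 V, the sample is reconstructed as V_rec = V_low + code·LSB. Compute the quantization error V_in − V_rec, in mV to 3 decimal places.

-0.408 mV

One LSB is 1.8 V / 1024 = 1.758 mV.
Scaled input = 416.7680 LSBs, so code = 417.
V_rec = 0 + 417·0.00175781 = 0.73300781 V.
Difference: -0.000407813 V → -0.408 mV.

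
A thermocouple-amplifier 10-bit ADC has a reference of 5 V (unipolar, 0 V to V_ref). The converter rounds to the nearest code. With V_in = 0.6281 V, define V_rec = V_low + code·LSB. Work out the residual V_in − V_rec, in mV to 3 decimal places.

-1.783 mV

One LSB is 5 V / 1024 = 4.883 mV.
(V_in − V_low)/LSB = (0.6281 − 0)/0.00488281 = 128.6349 → code 129 (round).
Code 129 maps back to 0 + 129×0.00488281 V = 0.62988281 V.
Difference: -0.00178281 V → -1.783 mV.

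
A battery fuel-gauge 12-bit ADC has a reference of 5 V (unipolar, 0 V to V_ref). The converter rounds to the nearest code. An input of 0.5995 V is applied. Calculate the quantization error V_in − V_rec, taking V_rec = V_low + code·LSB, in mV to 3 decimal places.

0.135 mV

One LSB is 5 V / 4096 = 1.221 mV.
(0.5995 − 0)/0.0012207 = 491.1104; round gives code 491.
Reconstructed: 0.59936523 V.
V_in − V_rec = 0.000134766 V = 0.135 mV.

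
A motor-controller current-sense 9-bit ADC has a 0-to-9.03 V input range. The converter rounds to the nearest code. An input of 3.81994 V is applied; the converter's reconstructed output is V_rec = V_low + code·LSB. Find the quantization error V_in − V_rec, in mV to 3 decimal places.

-7.228 mV

Step size: 9.03 V ÷ 2^9 = 17.637 mV.
(V_in − V_low)/LSB = (3.81994 − 0)/0.0176367 = 216.5902 → code 217 (round).
Reconstructed: 3.827168 V.
Error = 3.81994 − 3.827168 = -0.00722797 V = -7.228 mV.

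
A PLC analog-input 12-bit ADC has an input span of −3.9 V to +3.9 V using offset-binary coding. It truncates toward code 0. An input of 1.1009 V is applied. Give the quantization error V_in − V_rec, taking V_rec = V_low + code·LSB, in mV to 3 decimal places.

Step size: 7.8 V ÷ 2^12 = 1.904 mV.
Scaled input = 2626.1136 LSBs, so code = 2626.
V_rec = (−3.9) + 2626·0.0019043 = 1.1006836 V.
Difference: 0.000216406 V → 0.216 mV.

0.216 mV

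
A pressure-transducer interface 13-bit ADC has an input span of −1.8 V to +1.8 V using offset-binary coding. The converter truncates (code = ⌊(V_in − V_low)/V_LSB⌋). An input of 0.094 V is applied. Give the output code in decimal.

code 4309

Full-scale span = 3.6 V; LSB = 3.6/2^13 = 439.45 µV.
(0.094 − (−1.8)) / 0.000439453 = 4309.902 LSBs.
⌊·⌋(4309.902) = 4309.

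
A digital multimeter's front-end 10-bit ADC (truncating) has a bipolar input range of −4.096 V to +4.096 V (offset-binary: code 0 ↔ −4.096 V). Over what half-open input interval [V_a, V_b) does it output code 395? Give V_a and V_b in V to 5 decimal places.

LSB = 8.192/2^10 = 8.000 mV.
V_a = V_low + 395·LSB = -0.936 V; V_b = V_low + 396·LSB = -0.928 V.

[-0.93600 V, -0.92800 V)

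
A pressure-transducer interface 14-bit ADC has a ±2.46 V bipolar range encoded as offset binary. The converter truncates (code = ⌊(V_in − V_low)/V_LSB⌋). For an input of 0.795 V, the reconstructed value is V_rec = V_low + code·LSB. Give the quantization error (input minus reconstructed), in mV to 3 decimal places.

0.125 mV

One LSB is 4.92 V / 16384 = 300.29 µV.
(0.795 − (−2.46))/0.000300293 = 10839.4146; ⌊·⌋ gives code 10839.
Code 10839 maps back to (−2.46) + 10839×0.000300293 V = 0.79487549 V.
Error = 0.795 − 0.79487549 = 0.000124512 V = 0.125 mV.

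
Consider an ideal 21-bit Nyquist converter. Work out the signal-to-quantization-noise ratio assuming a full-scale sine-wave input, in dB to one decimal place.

128.2 dB

SNR ≈ 6.02·N + 1.76 dB = 6.02·21 + 1.76 = 128.18 dB.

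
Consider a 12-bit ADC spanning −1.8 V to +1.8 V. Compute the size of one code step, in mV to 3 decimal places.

Full-scale span = 3.6 V.
LSB = 3.6 / 2^12 = 3.6 / 4096 = 0.000878906 V = 0.879 mV.

0.879 mV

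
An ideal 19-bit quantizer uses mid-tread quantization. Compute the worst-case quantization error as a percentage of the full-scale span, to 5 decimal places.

Rounding → worst-case error = ½ LSB = V_FS/2^20, so 100/1048576 = 9.53674e-05 % of full scale.

0.00010 %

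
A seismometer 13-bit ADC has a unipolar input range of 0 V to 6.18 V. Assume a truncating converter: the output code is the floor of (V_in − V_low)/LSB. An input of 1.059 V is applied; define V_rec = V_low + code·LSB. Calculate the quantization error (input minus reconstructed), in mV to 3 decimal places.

0.584 mV

Step size: 6.18 V ÷ 2^13 = 0.754 mV.
(1.059 − 0)/0.000754395 = 1403.7748; ⌊·⌋ gives code 1403.
V_rec = 0 + 1403·0.000754395 = 1.0584155 V.
Difference: 0.000584473 V → 0.584 mV.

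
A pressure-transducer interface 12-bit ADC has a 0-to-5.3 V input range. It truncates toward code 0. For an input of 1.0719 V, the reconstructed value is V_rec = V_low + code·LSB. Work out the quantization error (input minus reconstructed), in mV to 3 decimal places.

Step size: 5.3 V ÷ 2^12 = 1.294 mV.
(1.0719 − 0)/0.00129395 = 828.3967; ⌊·⌋ gives code 828.
V_rec = 0 + 828·0.00129395 = 1.0713867 V.
V_in − V_rec = 0.000513281 V = 0.513 mV.

0.513 mV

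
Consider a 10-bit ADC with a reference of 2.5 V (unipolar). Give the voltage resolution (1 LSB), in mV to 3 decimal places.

2.441 mV

Full-scale span = 2.5 V.
LSB = 2.5 / 2^10 = 2.5 / 1024 = 0.00244141 V = 2.441 mV.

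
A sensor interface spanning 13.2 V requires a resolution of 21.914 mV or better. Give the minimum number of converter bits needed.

10 bits

Number of steps required ≥ 13.2 V / 21.914 mV = 602.35.
Need 2^N ≥ 602.35; 2^9 = 512, 2^10 = 1024.
Minimum N = 10.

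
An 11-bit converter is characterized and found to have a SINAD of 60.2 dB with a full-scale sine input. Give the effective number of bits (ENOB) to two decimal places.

ENOB = (SINAD − 1.76) / 6.02 = (60.2 − 1.76)/6.02 = 9.708.

9.71 bits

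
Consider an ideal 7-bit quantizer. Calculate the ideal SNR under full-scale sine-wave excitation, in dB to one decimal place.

SNR ≈ 6.02·N + 1.76 dB = 6.02·7 + 1.76 = 43.90 dB.

43.9 dB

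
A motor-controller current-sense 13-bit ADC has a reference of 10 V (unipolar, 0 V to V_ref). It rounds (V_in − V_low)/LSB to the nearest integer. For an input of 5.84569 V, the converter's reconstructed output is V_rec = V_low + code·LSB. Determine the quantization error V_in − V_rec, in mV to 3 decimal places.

-0.257 mV

One LSB is 10 V / 8192 = 1.221 mV.
(5.84569 − 0)/0.0012207 = 4788.7892; round gives code 4789.
Code 4789 maps back to 0 + 4789×0.0012207 V = 5.8459473 V.
V_in − V_rec = -0.000257266 V = -0.257 mV.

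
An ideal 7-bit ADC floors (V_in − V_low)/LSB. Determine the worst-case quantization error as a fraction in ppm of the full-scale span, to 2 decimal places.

7812.50 ppm

Truncating → worst-case error = 1 LSB = V_FS/2^7, so 1e+06/128 = 7812.5 ppm of full scale.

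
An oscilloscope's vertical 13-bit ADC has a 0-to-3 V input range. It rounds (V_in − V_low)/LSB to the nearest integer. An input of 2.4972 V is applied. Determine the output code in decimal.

LSB = 3 V / 8192 = 366.21 µV.
(2.4972 − 0) / 0.000366211 = 6819.021 LSBs.
Round → code 6819.

code 6819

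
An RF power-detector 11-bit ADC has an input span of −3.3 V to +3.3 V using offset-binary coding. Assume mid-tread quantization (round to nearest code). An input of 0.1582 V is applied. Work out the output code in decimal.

code 1073

With 2048 levels over 6.6 V, one step is 3.223 mV.
Input sits at 1073.090 steps above V_low.
Round → code 1073.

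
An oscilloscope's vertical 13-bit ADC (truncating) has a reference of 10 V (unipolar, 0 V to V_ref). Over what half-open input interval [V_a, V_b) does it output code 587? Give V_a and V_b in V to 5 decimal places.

[0.71655 V, 0.71777 V)

LSB = 10/2^13 = 1.221 mV.
V_a = V_low + 587·LSB = 0.716553 V; V_b = V_low + 588·LSB = 0.717773 V.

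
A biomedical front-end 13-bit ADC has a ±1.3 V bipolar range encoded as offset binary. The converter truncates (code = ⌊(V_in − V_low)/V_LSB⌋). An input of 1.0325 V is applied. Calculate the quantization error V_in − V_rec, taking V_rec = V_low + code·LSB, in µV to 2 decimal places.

LSB = 2.6/2^13 = 317.38 µV.
(V_in − V_low)/LSB = (1.0325 − (−1.3))/0.000317383 = 7349.1692 → code 7349 (floor).
Code 7349 maps back to (−1.3) + 7349×0.000317383 V = 1.0324463 V.
Error = 1.0325 − 1.0324463 = 5.37109e-05 V = 53.71 µV.

53.71 µV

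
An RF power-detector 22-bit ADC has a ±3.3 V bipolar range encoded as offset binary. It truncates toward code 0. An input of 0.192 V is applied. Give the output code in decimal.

code 2219168

With 4194304 levels over 6.6 V, one step is 1.57 µV.
Input sits at 2219168.116 steps above V_low.
Floor → code 2219168.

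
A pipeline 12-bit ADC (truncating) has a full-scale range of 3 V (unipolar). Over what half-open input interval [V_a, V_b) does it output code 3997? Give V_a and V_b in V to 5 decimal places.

[2.92749 V, 2.92822 V)

LSB = 3/2^12 = 0.732 mV.
V_a = V_low + 3997·LSB = 2.92749 V; V_b = V_low + 3998·LSB = 2.92822 V.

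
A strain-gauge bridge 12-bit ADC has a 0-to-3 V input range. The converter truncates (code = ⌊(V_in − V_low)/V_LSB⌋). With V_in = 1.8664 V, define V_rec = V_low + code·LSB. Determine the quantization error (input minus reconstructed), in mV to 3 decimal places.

0.189 mV

LSB = 3/2^12 = 0.732 mV.
Scaled input = 2548.2581 LSBs, so code = 2548.
Reconstructed: 1.8662109 V.
Difference: 0.000189062 V → 0.189 mV.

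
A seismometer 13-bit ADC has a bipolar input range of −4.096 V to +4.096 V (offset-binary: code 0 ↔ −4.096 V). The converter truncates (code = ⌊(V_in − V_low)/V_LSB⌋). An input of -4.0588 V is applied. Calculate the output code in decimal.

With 8192 levels over 8.192 V, one step is 1.000 mV.
Input sits at 37.200 steps above V_low.
⌊·⌋(37.200) = 37.

code 37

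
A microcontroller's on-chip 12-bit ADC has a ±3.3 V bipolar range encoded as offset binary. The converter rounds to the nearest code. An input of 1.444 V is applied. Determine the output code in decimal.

code 2944

LSB = 6.6 V / 4096 = 1.611 mV.
(1.444 − (−3.3)) / 0.00161133 = 2944.155 LSBs.
round(2944.155) = 2944.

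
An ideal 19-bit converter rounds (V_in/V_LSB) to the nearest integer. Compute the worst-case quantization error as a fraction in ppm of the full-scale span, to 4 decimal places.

Rounding → worst-case error = ½ LSB = V_FS/2^20, so 1e+06/1048576 = 0.953674 ppm of full scale.

0.9537 ppm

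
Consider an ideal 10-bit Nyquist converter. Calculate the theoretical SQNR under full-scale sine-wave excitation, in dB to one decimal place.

62.0 dB

SNR ≈ 6.02·N + 1.76 dB = 6.02·10 + 1.76 = 61.96 dB.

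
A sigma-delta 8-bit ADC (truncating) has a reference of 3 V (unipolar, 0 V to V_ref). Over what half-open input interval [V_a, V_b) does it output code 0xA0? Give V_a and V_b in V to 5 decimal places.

LSB = 3/2^8 = 11.719 mV.
Code 0xA0 = 160 decimal.
V_a = V_low + 160·LSB = 1.875 V; V_b = V_low + 161·LSB = 1.88672 V.

[1.87500 V, 1.88672 V)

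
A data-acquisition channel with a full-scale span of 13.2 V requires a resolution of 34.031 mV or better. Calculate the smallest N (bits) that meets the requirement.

9 bits

Number of steps required ≥ 13.2 V / 34.031 mV = 387.88.
Need 2^N ≥ 387.88; 2^8 = 256, 2^9 = 512.
Minimum N = 9.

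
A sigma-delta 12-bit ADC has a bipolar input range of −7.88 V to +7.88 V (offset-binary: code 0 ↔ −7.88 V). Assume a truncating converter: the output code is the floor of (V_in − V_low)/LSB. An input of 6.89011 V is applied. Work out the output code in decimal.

code 3838

Full-scale span = 15.76 V; LSB = 15.76/2^12 = 3.848 mV.
(V_in − V_low)/LSB = (6.89011 − (−7.88)) / 0.00384766 = 3838.729.
⌊·⌋(3838.729) = 3838.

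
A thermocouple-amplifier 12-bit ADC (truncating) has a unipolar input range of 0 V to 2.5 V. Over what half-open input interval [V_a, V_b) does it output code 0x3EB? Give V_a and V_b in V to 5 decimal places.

LSB = 2.5/2^12 = 0.610 mV.
Code 0x3EB = 1003 decimal.
V_a = V_low + 1003·LSB = 0.612183 V; V_b = V_low + 1004·LSB = 0.612793 V.

[0.61218 V, 0.61279 V)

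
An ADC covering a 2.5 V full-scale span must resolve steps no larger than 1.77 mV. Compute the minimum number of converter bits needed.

11 bits

Number of steps required ≥ 2.5 V / 1.77 mV = 1412.43.
Need 2^N ≥ 1412.43; 2^10 = 1024, 2^11 = 2048.
Minimum N = 11.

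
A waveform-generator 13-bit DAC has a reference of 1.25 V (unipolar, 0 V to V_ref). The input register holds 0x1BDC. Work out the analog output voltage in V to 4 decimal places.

LSB = 1.25 V / 2^13 = 152.59 µV.
Code 0x1BDC = 7132 decimal.
V_out = 0 + 7132 × 0.000152588 V = 1.08826 V.

1.0883 V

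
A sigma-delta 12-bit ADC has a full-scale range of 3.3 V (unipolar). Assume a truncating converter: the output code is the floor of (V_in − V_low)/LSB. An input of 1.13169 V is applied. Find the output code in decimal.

Full-scale span = 3.3 V; LSB = 3.3/2^12 = 0.806 mV.
Input sits at 1404.667 steps above V_low.
Floor → code 1404.

code 1404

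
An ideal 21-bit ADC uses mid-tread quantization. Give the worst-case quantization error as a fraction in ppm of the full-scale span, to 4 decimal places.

Rounding → worst-case error = ½ LSB = V_FS/2^22, so 1e+06/4194304 = 0.238419 ppm of full scale.

0.2384 ppm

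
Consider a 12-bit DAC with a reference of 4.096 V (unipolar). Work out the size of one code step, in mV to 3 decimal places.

1.000 mV

Full-scale span = 4.096 V.
LSB = 4.096 / 2^12 = 4.096 / 4096 = 0.001 V = 1.000 mV.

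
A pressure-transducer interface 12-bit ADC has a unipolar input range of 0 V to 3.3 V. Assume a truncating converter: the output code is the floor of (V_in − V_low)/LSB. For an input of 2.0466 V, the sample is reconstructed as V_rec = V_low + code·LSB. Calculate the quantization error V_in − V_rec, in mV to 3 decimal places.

Step size: 3.3 V ÷ 2^12 = 0.806 mV.
(V_in − V_low)/LSB = (2.0466 − 0)/0.000805664 = 2540.2647 → code 2540 (floor).
V_rec = 0 + 2540·0.000805664 = 2.0463867 V.
Difference: 0.000213281 V → 0.213 mV.

0.213 mV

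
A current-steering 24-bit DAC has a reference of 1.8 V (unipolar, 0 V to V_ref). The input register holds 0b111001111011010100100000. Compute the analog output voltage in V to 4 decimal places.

1.6292 V

LSB = 1.8 V / 2^24 = 0.11 µV.
Code 0b111001111011010100100000 = 15185184 decimal.
V_out = 0 + 15185184 × 1.07288e-07 V = 1.62919 V.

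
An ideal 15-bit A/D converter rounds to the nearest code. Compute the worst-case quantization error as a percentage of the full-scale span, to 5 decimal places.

0.00153 %

Rounding → worst-case error = ½ LSB = V_FS/2^16, so 100/65536 = 0.00152588 % of full scale.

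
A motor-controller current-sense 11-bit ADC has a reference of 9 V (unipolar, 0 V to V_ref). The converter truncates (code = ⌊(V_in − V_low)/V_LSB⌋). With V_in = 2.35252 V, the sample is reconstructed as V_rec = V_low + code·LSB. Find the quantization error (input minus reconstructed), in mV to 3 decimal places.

1.446 mV

One LSB is 9 V / 2048 = 4.395 mV.
(V_in − V_low)/LSB = (2.35252 − 0)/0.00439453 = 535.3290 → code 535 (floor).
Reconstructed: 2.3510742 V.
V_in − V_rec = 0.00144578 V = 1.446 mV.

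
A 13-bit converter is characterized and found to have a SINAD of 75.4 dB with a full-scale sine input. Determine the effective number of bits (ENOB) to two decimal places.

12.23 bits

ENOB = (SINAD − 1.76) / 6.02 = (75.4 − 1.76)/6.02 = 12.233.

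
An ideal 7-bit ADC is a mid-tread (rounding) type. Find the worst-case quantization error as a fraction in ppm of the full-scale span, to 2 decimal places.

Rounding → worst-case error = ½ LSB = V_FS/2^8, so 1e+06/256 = 3906.25 ppm of full scale.

3906.25 ppm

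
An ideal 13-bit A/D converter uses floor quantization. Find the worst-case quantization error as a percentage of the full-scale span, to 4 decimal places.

Truncating → worst-case error = 1 LSB = V_FS/2^13, so 100/8192 = 0.012207 % of full scale.

0.0122 %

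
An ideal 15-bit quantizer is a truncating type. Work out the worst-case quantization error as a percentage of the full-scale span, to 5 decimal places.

Truncating → worst-case error = 1 LSB = V_FS/2^15, so 100/32768 = 0.00305176 % of full scale.

0.00305 %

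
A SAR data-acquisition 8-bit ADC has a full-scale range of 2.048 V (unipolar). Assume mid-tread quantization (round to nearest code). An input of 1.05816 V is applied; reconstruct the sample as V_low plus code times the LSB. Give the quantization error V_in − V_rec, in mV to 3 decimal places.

LSB = 2.048/2^8 = 8.000 mV.
Scaled input = 132.2700 LSBs, so code = 132.
V_rec = 0 + 132·0.008 = 1.056 V.
Error = 1.05816 − 1.056 = 0.00216 V = 2.160 mV.

2.160 mV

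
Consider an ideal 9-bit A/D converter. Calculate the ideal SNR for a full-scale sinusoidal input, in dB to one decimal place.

SNR ≈ 6.02·N + 1.76 dB = 6.02·9 + 1.76 = 55.94 dB.

55.9 dB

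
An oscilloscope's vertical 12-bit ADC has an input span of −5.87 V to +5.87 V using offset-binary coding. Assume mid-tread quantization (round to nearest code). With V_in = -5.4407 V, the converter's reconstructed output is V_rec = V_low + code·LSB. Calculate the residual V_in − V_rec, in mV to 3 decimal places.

-0.632 mV

Step size: 11.74 V ÷ 2^12 = 2.866 mV.
(-5.4407 − (−5.87))/0.00286621 = 149.7796; round gives code 150.
V_rec = (−5.87) + 150·0.00286621 = -5.4400684 V.
Difference: -0.000631641 V → -0.632 mV.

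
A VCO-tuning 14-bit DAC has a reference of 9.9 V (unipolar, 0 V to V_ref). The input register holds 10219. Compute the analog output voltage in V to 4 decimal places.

LSB = 9.9 V / 2^14 = 0.604 mV.
V_out = 0 + 10219 × 0.000604248 V = 6.17481 V.

6.1748 V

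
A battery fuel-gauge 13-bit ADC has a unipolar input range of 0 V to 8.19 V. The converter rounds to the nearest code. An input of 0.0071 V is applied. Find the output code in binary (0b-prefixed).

LSB = 8.19 V / 8192 = 1.000 mV.
Input sits at 7.102 steps above V_low.
So the output code is 7.
In binary (0b-prefixed): 0b111.

code 0b111 (decimal 7)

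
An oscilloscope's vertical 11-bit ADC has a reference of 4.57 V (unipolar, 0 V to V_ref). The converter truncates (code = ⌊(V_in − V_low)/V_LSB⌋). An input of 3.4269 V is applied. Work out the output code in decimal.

Full-scale span = 4.57 V; LSB = 4.57/2^11 = 2.231 mV.
(V_in − V_low)/LSB = (3.4269 − 0) / 0.00223145 = 1535.731.
⌊·⌋(1535.731) = 1535.

code 1535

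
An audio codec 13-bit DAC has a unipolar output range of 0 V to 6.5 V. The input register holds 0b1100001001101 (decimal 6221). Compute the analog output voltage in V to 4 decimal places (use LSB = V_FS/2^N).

LSB = 6.5 V / 2^13 = 0.793 mV.
Code 0b1100001001101 = 6221 decimal.
V_out = 0 + 6221 × 0.000793457 V = 4.9361 V.

4.9361 V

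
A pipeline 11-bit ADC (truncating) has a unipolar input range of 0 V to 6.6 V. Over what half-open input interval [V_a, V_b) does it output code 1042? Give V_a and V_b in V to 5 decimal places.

LSB = 6.6/2^11 = 3.223 mV.
V_a = V_low + 1042·LSB = 3.35801 V; V_b = V_low + 1043·LSB = 3.36123 V.

[3.35801 V, 3.36123 V)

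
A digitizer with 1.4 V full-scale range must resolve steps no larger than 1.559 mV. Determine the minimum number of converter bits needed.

10 bits

Number of steps required ≥ 1.4 V / 1.559 mV = 898.01.
Need 2^N ≥ 898.01; 2^9 = 512, 2^10 = 1024.
Minimum N = 10.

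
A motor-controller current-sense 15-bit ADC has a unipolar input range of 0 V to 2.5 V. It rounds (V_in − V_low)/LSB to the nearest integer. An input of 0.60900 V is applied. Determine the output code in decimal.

With 32768 levels over 2.5 V, one step is 76.29 µV.
(0.60900 − 0) / 7.62939e-05 = 7982.285 LSBs.
Round → code 7982.

code 7982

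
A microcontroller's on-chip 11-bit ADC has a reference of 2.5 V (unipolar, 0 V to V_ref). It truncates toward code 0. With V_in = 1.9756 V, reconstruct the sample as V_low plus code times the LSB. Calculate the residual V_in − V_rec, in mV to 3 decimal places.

0.502 mV

Step size: 2.5 V ÷ 2^11 = 1.221 mV.
(V_in − V_low)/LSB = (1.9756 − 0)/0.0012207 = 1618.4115 → code 1618 (floor).
Code 1618 maps back to 0 + 1618×0.0012207 V = 1.9750977 V.
V_in − V_rec = 0.000502344 V = 0.502 mV.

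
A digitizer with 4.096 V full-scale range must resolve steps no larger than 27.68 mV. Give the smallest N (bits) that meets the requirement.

8 bits

Number of steps required ≥ 4.096 V / 27.68 mV = 147.98.
Need 2^N ≥ 147.98; 2^7 = 128, 2^8 = 256.
Minimum N = 8.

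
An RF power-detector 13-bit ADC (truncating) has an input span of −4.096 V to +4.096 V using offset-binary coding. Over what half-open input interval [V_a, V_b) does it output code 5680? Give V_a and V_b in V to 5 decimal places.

[1.58400 V, 1.58500 V)

LSB = 8.192/2^13 = 1.000 mV.
V_a = V_low + 5680·LSB = 1.584 V; V_b = V_low + 5681·LSB = 1.585 V.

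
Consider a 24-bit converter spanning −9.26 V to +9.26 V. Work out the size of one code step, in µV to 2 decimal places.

1.10 µV

Full-scale span = 18.52 V.
LSB = 18.52 / 2^24 = 18.52 / 16777216 = 1.10388e-06 V = 1.10 µV.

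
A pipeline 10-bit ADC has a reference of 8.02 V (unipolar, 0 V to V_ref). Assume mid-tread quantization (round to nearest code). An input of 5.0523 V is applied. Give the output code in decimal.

LSB = 8.02 V / 1024 = 7.832 mV.
(5.0523 − 0) / 0.00783203 = 645.082 LSBs.
round(645.082) = 645.

code 645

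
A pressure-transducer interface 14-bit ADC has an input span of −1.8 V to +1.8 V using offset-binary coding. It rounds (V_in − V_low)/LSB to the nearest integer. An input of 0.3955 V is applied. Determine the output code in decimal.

code 9992

Full-scale span = 3.6 V; LSB = 3.6/2^14 = 219.73 µV.
Input sits at 9991.964 steps above V_low.
round(9991.964) = 9992.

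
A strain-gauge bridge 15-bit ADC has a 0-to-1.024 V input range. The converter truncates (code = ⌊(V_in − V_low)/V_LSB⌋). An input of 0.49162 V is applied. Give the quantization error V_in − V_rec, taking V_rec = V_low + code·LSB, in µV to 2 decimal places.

One LSB is 1.024 V / 32768 = 31.25 µV.
(0.49162 − 0)/3.125e-05 = 15731.8400; ⌊·⌋ gives code 15731.
Code 15731 maps back to 0 + 15731×3.125e-05 V = 0.49159375 V.
V_in − V_rec = 2.625e-05 V = 26.25 µV.

26.25 µV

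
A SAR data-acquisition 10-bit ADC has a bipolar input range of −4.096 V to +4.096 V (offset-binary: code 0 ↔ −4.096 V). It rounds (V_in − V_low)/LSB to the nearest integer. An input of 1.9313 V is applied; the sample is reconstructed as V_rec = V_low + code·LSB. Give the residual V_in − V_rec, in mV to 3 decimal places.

LSB = 8.192/2^10 = 8.000 mV.
(1.9313 − (−4.096))/0.008 = 753.4125; round gives code 753.
Reconstructed: 1.928 V.
V_in − V_rec = 0.0033 V = 3.300 mV.

3.300 mV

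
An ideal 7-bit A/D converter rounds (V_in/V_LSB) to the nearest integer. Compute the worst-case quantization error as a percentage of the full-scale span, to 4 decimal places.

0.3906 %

Rounding → worst-case error = ½ LSB = V_FS/2^8, so 100/256 = 0.390625 % of full scale.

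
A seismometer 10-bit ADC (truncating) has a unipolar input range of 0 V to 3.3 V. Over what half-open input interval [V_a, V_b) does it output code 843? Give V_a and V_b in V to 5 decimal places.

[2.71670 V, 2.71992 V)

LSB = 3.3/2^10 = 3.223 mV.
V_a = V_low + 843·LSB = 2.7167 V; V_b = V_low + 844·LSB = 2.71992 V.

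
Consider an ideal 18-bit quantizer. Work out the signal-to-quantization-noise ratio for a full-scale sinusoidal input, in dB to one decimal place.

SNR ≈ 6.02·N + 1.76 dB = 6.02·18 + 1.76 = 110.12 dB.

110.1 dB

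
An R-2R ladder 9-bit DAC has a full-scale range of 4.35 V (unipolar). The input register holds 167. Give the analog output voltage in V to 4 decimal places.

1.4188 V

LSB = 4.35 V / 2^9 = 8.496 mV.
V_out = 0 + 167 × 0.00849609 V = 1.41885 V.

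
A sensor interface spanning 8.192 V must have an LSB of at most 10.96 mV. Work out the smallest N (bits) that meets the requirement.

Number of steps required ≥ 8.192 V / 10.96 mV = 747.45.
Need 2^N ≥ 747.45; 2^9 = 512, 2^10 = 1024.
Minimum N = 10.

10 bits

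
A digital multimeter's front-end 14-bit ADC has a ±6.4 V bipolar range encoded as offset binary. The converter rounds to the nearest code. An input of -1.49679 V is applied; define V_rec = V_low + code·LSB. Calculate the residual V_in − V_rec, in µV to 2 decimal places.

85.00 µV

One LSB is 12.8 V / 16384 = 0.781 mV.
Scaled input = 6276.1088 LSBs, so code = 6276.
Code 6276 maps back to (−6.4) + 6276×0.00078125 V = -1.496875 V.
V_in − V_rec = 8.5e-05 V = 85.00 µV.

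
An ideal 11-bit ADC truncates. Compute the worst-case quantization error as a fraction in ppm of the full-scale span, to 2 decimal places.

Truncating → worst-case error = 1 LSB = V_FS/2^11, so 1e+06/2048 = 488.281 ppm of full scale.

488.28 ppm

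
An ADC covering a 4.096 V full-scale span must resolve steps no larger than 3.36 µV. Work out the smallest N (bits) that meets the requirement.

21 bits

Number of steps required ≥ 4.096 V / 3.36 µV = 1219047.62.
Need 2^N ≥ 1219047.62; 2^20 = 1048576, 2^21 = 2097152.
Minimum N = 21.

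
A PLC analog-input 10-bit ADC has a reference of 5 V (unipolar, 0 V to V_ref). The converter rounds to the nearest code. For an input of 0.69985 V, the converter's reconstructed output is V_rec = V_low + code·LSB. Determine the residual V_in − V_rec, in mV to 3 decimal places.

One LSB is 5 V / 1024 = 4.883 mV.
Scaled input = 143.3293 LSBs, so code = 143.
Code 143 maps back to 0 + 143×0.00488281 V = 0.69824219 V.
Difference: 0.00160781 V → 1.608 mV.

1.608 mV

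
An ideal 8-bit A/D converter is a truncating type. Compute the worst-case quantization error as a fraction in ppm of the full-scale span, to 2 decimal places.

Truncating → worst-case error = 1 LSB = V_FS/2^8, so 1e+06/256 = 3906.25 ppm of full scale.

3906.25 ppm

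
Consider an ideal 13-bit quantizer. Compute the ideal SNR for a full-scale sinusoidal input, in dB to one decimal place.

SNR ≈ 6.02·N + 1.76 dB = 6.02·13 + 1.76 = 80.02 dB.

80.0 dB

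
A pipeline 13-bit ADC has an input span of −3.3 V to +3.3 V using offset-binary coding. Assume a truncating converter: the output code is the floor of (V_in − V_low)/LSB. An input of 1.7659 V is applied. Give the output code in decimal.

code 6287

With 8192 levels over 6.6 V, one step is 0.806 mV.
(1.7659 − (−3.3)) / 0.000805664 = 6287.856 LSBs.
Floor → code 6287.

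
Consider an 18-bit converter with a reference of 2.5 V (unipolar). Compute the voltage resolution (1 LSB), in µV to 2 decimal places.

Full-scale span = 2.5 V.
LSB = 2.5 / 2^18 = 2.5 / 262144 = 9.53674e-06 V = 9.54 µV.

9.54 µV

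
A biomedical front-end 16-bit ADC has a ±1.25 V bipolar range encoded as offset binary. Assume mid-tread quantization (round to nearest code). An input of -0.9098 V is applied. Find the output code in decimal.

code 8918

Full-scale span = 2.5 V; LSB = 2.5/2^16 = 38.15 µV.
(V_in − V_low)/LSB = (-0.9098 − (−1.25)) / 3.8147e-05 = 8918.139.
Round → code 8918.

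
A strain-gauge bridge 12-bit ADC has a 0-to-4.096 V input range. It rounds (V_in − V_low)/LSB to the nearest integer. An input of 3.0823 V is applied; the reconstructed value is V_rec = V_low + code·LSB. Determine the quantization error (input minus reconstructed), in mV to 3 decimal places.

0.300 mV

Step size: 4.096 V ÷ 2^12 = 1.000 mV.
(3.0823 − 0)/0.001 = 3082.3000; round gives code 3082.
Code 3082 maps back to 0 + 3082×0.001 V = 3.082 V.
Error = 3.0823 − 3.082 = 0.0003 V = 0.300 mV.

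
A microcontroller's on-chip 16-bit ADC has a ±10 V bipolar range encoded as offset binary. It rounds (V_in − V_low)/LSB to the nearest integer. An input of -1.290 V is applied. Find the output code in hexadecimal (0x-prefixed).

code 0x6F7D (decimal 28541)

LSB = 20 V / 65536 = 305.18 µV.
(-1.290 − (−10)) / 0.000305176 = 28540.928 LSBs.
Round → code 28541.
In hexadecimal (0x-prefixed): 0x6F7D.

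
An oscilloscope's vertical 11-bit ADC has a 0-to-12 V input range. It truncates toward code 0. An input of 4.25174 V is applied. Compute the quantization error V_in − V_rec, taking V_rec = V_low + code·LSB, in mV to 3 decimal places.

3.693 mV

LSB = 12/2^11 = 5.859 mV.
Scaled input = 725.6303 LSBs, so code = 725.
Code 725 maps back to 0 + 725×0.00585938 V = 4.2480469 V.
Difference: 0.00369312 V → 3.693 mV.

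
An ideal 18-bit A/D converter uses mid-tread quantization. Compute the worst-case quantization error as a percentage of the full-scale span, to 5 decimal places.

0.00019 %

Rounding → worst-case error = ½ LSB = V_FS/2^19, so 100/524288 = 0.000190735 % of full scale.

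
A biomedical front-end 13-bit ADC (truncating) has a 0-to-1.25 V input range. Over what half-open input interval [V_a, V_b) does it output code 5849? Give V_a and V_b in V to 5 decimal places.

[0.89249 V, 0.89264 V)

LSB = 1.25/2^13 = 152.59 µV.
V_a = V_low + 5849·LSB = 0.892487 V; V_b = V_low + 5850·LSB = 0.892639 V.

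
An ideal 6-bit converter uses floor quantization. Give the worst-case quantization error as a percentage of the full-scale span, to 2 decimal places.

1.56 %

Truncating → worst-case error = 1 LSB = V_FS/2^6, so 100/64 = 1.5625 % of full scale.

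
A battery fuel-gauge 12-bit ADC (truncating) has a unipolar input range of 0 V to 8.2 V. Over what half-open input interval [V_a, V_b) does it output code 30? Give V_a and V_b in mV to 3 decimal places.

[60.059 mV, 62.061 mV)

LSB = 8.2/2^12 = 2.002 mV.
V_a = V_low + 30·LSB = 0.0600586 V; V_b = V_low + 31·LSB = 0.0620605 V.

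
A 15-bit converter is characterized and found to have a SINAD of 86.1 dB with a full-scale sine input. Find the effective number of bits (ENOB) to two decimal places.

ENOB = (SINAD − 1.76) / 6.02 = (86.1 − 1.76)/6.02 = 14.010.

14.01 bits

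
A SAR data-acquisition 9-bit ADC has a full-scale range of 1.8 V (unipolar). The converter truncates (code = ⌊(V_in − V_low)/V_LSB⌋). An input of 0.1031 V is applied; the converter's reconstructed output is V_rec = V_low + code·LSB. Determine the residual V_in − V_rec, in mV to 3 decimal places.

1.147 mV

LSB = 1.8/2^9 = 3.516 mV.
(0.1031 − 0)/0.00351563 = 29.3262; ⌊·⌋ gives code 29.
Reconstructed: 0.10195313 V.
V_in − V_rec = 0.00114688 V = 1.147 mV.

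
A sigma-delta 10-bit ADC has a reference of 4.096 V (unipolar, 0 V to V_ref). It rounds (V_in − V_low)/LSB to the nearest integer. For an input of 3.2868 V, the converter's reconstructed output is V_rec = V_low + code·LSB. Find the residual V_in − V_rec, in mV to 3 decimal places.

-1.200 mV

LSB = 4.096/2^10 = 4.000 mV.
(V_in − V_low)/LSB = (3.2868 − 0)/0.004 = 821.7000 → code 822 (round).
V_rec = 0 + 822·0.004 = 3.288 V.
Difference: -0.0012 V → -1.200 mV.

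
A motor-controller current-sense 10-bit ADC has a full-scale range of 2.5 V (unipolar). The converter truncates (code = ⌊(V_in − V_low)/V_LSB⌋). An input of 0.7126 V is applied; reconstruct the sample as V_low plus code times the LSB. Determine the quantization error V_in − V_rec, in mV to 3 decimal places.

One LSB is 2.5 V / 1024 = 2.441 mV.
(0.7126 − 0)/0.00244141 = 291.8810; ⌊·⌋ gives code 291.
V_rec = 0 + 291·0.00244141 = 0.71044922 V.
Difference: 0.00215078 V → 2.151 mV.

2.151 mV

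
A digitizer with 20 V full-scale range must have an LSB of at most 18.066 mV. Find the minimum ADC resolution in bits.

11 bits

Number of steps required ≥ 20 V / 18.066 mV = 1107.05.
Need 2^N ≥ 1107.05; 2^10 = 1024, 2^11 = 2048.
Minimum N = 11.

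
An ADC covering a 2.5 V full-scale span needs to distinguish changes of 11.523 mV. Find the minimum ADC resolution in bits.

8 bits

Number of steps required ≥ 2.5 V / 11.523 mV = 216.96.
Need 2^N ≥ 216.96; 2^7 = 128, 2^8 = 256.
Minimum N = 8.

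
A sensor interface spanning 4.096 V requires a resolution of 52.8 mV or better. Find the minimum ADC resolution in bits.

7 bits

Number of steps required ≥ 4.096 V / 52.8 mV = 77.58.
Need 2^N ≥ 77.58; 2^6 = 64, 2^7 = 128.
Minimum N = 7.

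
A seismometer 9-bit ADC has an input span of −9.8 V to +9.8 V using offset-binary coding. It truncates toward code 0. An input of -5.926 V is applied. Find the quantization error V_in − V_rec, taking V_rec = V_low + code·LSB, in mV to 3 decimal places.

Step size: 19.6 V ÷ 2^9 = 38.281 mV.
(V_in − V_low)/LSB = (-5.926 − (−9.8))/0.0382813 = 101.1984 → code 101 (floor).
V_rec = (−9.8) + 101·0.0382813 = -5.9335938 V.
Difference: 0.00759375 V → 7.594 mV.

7.594 mV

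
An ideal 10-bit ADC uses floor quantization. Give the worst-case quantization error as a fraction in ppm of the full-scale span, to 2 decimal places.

Truncating → worst-case error = 1 LSB = V_FS/2^10, so 1e+06/1024 = 976.562 ppm of full scale.

976.56 ppm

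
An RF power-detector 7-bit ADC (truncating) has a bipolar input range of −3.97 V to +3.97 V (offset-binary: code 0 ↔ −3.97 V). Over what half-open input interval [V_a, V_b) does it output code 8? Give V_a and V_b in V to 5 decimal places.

[-3.47375 V, -3.41172 V)

LSB = 7.94/2^7 = 62.031 mV.
V_a = V_low + 8·LSB = -3.47375 V; V_b = V_low + 9·LSB = -3.41172 V.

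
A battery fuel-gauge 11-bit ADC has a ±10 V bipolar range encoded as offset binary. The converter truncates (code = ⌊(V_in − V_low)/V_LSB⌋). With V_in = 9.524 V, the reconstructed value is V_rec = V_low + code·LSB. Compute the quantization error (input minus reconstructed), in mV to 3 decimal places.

2.516 mV

One LSB is 20 V / 2048 = 9.766 mV.
(V_in − V_low)/LSB = (9.524 − (−10))/0.00976562 = 1999.2576 → code 1999 (floor).
Code 1999 maps back to (−10) + 1999×0.00976562 V = 9.5214844 V.
V_in − V_rec = 0.00251563 V = 2.516 mV.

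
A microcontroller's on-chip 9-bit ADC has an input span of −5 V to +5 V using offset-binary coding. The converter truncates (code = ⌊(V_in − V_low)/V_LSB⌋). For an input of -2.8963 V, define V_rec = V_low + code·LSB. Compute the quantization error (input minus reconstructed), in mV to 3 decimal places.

13.856 mV

Step size: 10 V ÷ 2^9 = 19.531 mV.
(-2.8963 − (−5))/0.0195312 = 107.7094; ⌊·⌋ gives code 107.
Reconstructed: -2.9101562 V.
V_in − V_rec = 0.0138563 V = 13.856 mV.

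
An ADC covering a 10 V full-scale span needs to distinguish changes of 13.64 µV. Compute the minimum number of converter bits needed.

20 bits

Number of steps required ≥ 10 V / 13.64 µV = 733137.83.
Need 2^N ≥ 733137.83; 2^19 = 524288, 2^20 = 1048576.
Minimum N = 20.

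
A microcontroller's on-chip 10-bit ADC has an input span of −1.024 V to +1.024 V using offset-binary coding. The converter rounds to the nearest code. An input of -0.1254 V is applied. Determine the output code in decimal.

code 449

With 1024 levels over 2.048 V, one step is 2.000 mV.
(V_in − V_low)/LSB = (-0.1254 − (−1.024)) / 0.002 = 449.300.
round(449.300) = 449.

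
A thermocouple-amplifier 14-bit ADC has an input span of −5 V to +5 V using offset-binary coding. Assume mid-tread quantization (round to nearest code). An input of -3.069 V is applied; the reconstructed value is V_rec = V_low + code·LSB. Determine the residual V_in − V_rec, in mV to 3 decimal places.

-0.152 mV

One LSB is 10 V / 16384 = 0.610 mV.
(V_in − V_low)/LSB = (-3.069 − (−5))/0.000610352 = 3163.7504 → code 3164 (round).
Reconstructed: -3.0688477 V.
Difference: -0.000152344 V → -0.152 mV.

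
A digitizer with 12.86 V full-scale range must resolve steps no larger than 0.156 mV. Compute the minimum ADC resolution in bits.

17 bits

Number of steps required ≥ 12.86 V / 0.156 mV = 82435.90.
Need 2^N ≥ 82435.90; 2^16 = 65536, 2^17 = 131072.
Minimum N = 17.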